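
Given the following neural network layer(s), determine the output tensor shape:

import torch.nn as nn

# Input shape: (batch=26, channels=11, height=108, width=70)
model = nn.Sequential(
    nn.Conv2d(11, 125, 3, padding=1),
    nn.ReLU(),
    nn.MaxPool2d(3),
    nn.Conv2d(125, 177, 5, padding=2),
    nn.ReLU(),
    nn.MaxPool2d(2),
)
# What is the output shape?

Input shape: (26, 11, 108, 70)
  -> after first Conv2d: (26, 125, 108, 70)
  -> after first MaxPool2d: (26, 125, 36, 23)
  -> after second Conv2d: (26, 177, 36, 23)
Output shape: (26, 177, 18, 11)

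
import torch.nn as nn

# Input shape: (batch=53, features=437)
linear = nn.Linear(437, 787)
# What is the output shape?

Input shape: (53, 437)
Output shape: (53, 787)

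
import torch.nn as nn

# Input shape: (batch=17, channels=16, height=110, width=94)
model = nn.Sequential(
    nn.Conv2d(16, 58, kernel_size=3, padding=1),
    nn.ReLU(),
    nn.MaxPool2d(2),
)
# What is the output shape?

Input shape: (17, 16, 110, 94)
  -> after Conv2d: (17, 58, 110, 94)
  -> after ReLU: (17, 58, 110, 94)
Output shape: (17, 58, 55, 47)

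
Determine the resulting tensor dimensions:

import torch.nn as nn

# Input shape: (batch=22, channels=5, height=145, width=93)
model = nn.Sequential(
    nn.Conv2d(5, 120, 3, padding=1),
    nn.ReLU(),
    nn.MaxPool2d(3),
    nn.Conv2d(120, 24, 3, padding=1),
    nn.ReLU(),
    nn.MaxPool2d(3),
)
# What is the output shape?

Input shape: (22, 5, 145, 93)
  -> after first Conv2d: (22, 120, 145, 93)
  -> after first MaxPool2d: (22, 120, 48, 31)
  -> after second Conv2d: (22, 24, 48, 31)
Output shape: (22, 24, 16, 10)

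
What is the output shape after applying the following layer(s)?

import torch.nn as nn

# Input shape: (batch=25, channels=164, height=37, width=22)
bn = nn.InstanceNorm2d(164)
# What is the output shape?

Input shape: (25, 164, 37, 22)
Output shape: (25, 164, 37, 22)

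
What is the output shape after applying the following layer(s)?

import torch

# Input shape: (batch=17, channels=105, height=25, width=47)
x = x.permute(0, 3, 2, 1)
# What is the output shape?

Input shape: (17, 105, 25, 47)
Output shape: (17, 47, 25, 105)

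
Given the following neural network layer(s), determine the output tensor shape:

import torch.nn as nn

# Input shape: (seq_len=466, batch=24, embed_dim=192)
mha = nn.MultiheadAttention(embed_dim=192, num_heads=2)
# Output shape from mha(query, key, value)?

Input shape: (466, 24, 192)
Output shape: (466, 24, 192)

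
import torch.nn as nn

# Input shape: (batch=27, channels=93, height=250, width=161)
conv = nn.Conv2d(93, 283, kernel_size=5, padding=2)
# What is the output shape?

Input shape: (27, 93, 250, 161)
Output shape: (27, 283, 250, 161)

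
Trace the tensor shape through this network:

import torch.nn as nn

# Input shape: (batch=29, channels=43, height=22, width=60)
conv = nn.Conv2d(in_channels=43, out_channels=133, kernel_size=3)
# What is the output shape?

Input shape: (29, 43, 22, 60)
Output shape: (29, 133, 20, 58)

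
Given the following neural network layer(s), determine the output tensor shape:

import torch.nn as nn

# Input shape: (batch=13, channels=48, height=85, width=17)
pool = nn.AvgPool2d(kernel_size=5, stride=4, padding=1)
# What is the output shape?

Input shape: (13, 48, 85, 17)
Output shape: (13, 48, 21, 4)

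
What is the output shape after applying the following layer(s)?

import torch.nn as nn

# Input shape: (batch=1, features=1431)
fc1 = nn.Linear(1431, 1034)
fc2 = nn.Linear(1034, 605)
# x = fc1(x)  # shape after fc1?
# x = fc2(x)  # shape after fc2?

Input shape: (1, 1431)
  -> after fc1: (1, 1034)
Output shape: (1, 605)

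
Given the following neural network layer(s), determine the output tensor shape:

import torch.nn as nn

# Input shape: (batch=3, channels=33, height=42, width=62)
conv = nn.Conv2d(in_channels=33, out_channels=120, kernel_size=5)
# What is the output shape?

Input shape: (3, 33, 42, 62)
Output shape: (3, 120, 38, 58)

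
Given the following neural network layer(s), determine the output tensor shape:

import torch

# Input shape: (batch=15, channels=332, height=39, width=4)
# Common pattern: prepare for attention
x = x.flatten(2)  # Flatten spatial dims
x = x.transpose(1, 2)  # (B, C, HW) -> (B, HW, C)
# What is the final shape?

Input shape: (15, 332, 39, 4)
  -> after flatten(2): (15, 332, 156)
Output shape: (15, 156, 332)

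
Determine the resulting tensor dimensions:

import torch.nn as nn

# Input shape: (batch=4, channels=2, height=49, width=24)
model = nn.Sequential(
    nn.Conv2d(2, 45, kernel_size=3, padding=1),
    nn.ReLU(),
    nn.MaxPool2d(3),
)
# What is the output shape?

Input shape: (4, 2, 49, 24)
  -> after Conv2d: (4, 45, 49, 24)
  -> after ReLU: (4, 45, 49, 24)
Output shape: (4, 45, 16, 8)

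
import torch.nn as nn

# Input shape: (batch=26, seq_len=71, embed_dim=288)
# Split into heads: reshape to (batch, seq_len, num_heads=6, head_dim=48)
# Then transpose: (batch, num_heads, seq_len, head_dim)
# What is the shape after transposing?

Input shape: (26, 71, 288)
  -> after reshape: (26, 71, 6, 48)
Output shape: (26, 6, 71, 48)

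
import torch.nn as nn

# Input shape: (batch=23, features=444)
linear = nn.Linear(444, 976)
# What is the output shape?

Input shape: (23, 444)
Output shape: (23, 976)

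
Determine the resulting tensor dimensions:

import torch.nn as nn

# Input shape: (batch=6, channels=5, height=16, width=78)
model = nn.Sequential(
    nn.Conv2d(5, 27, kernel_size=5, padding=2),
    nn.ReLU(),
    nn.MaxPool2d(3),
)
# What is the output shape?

Input shape: (6, 5, 16, 78)
  -> after Conv2d: (6, 27, 16, 78)
  -> after ReLU: (6, 27, 16, 78)
Output shape: (6, 27, 5, 26)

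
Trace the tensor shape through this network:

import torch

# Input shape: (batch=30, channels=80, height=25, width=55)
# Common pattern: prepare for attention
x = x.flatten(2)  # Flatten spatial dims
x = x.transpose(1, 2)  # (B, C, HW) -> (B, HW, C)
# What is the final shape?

Input shape: (30, 80, 25, 55)
  -> after flatten(2): (30, 80, 1375)
Output shape: (30, 1375, 80)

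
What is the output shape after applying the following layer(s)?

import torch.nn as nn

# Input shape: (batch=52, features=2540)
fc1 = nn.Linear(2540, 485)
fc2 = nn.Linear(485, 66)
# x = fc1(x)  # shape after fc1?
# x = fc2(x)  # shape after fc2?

Input shape: (52, 2540)
  -> after fc1: (52, 485)
Output shape: (52, 66)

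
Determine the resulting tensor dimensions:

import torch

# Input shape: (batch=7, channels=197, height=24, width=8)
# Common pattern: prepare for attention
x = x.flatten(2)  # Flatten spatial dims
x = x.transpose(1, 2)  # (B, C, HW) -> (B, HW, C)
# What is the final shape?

Input shape: (7, 197, 24, 8)
  -> after flatten(2): (7, 197, 192)
Output shape: (7, 192, 197)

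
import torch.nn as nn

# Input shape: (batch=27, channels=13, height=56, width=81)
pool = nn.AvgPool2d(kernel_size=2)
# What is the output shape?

Input shape: (27, 13, 56, 81)
Output shape: (27, 13, 28, 40)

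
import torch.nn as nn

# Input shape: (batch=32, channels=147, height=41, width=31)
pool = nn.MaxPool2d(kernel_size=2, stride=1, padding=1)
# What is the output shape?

Input shape: (32, 147, 41, 31)
Output shape: (32, 147, 42, 32)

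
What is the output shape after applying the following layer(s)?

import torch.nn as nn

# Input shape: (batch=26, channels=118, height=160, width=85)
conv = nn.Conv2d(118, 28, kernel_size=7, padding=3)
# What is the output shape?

Input shape: (26, 118, 160, 85)
Output shape: (26, 28, 160, 85)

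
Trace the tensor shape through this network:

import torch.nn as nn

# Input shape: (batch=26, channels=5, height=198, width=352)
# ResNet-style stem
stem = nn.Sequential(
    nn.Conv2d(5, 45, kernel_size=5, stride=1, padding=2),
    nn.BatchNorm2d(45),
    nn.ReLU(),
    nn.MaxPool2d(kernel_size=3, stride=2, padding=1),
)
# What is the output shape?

Input shape: (26, 5, 198, 352)
  -> after Conv2d 5x5 stride=1: (26, 45, 198, 352)
Output shape: (26, 45, 99, 176)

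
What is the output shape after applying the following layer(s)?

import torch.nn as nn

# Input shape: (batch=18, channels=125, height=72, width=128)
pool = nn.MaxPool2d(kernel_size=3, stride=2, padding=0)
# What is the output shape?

Input shape: (18, 125, 72, 128)
Output shape: (18, 125, 35, 63)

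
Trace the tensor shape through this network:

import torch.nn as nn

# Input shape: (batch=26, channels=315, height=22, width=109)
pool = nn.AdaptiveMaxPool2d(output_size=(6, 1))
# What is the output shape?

Input shape: (26, 315, 22, 109)
Output shape: (26, 315, 6, 1)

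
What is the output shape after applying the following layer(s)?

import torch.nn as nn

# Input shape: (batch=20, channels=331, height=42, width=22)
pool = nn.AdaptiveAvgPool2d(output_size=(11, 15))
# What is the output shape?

Input shape: (20, 331, 42, 22)
Output shape: (20, 331, 11, 15)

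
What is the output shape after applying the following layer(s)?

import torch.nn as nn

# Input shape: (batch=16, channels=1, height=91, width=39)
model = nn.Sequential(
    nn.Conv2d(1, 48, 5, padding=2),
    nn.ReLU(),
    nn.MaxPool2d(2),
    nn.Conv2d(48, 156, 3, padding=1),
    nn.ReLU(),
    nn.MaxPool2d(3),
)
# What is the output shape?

Input shape: (16, 1, 91, 39)
  -> after first Conv2d: (16, 48, 91, 39)
  -> after first MaxPool2d: (16, 48, 45, 19)
  -> after second Conv2d: (16, 156, 45, 19)
Output shape: (16, 156, 15, 6)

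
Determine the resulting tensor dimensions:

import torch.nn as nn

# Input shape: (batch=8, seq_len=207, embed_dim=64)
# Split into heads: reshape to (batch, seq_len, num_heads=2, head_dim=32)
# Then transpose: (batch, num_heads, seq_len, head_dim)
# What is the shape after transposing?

Input shape: (8, 207, 64)
  -> after reshape: (8, 207, 2, 32)
Output shape: (8, 2, 207, 32)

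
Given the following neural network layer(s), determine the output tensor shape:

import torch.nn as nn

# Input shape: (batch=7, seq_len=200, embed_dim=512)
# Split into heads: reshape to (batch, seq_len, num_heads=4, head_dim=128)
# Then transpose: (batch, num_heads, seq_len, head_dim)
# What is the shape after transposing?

Input shape: (7, 200, 512)
  -> after reshape: (7, 200, 4, 128)
Output shape: (7, 4, 200, 128)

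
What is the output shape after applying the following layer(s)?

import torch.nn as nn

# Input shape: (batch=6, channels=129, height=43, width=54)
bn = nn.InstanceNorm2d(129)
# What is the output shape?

Input shape: (6, 129, 43, 54)
Output shape: (6, 129, 43, 54)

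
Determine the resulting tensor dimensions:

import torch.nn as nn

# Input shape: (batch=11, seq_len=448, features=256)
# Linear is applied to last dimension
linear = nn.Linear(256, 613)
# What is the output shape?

Input shape: (11, 448, 256)
Output shape: (11, 448, 613)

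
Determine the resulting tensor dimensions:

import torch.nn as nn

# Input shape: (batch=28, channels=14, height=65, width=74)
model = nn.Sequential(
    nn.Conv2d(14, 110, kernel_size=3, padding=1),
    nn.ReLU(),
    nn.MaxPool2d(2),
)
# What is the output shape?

Input shape: (28, 14, 65, 74)
  -> after Conv2d: (28, 110, 65, 74)
  -> after ReLU: (28, 110, 65, 74)
Output shape: (28, 110, 32, 37)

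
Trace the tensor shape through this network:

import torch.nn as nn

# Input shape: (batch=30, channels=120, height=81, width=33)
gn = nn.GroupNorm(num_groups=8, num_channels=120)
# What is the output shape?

Input shape: (30, 120, 81, 33)
Output shape: (30, 120, 81, 33)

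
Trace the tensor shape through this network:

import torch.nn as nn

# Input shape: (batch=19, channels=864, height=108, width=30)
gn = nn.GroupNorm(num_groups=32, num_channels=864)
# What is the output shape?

Input shape: (19, 864, 108, 30)
Output shape: (19, 864, 108, 30)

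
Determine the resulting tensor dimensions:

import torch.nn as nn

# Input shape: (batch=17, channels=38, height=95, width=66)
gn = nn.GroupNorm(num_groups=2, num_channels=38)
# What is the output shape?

Input shape: (17, 38, 95, 66)
Output shape: (17, 38, 95, 66)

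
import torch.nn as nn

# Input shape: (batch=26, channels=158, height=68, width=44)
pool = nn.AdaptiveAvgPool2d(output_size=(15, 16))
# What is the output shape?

Input shape: (26, 158, 68, 44)
Output shape: (26, 158, 15, 16)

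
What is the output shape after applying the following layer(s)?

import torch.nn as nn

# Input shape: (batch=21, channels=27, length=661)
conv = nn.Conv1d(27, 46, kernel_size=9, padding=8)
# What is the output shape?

Input shape: (21, 27, 661)
Output shape: (21, 46, 669)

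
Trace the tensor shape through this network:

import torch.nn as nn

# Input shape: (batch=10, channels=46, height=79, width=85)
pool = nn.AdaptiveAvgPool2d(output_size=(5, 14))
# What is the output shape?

Input shape: (10, 46, 79, 85)
Output shape: (10, 46, 5, 14)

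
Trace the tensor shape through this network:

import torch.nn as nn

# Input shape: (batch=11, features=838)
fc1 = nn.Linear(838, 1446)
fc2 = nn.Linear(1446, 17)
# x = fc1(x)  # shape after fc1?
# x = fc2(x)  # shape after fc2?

Input shape: (11, 838)
  -> after fc1: (11, 1446)
Output shape: (11, 17)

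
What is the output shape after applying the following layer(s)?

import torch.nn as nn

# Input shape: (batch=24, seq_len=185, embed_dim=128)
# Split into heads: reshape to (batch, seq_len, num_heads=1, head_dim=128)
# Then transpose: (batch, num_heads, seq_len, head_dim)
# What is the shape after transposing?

Input shape: (24, 185, 128)
  -> after reshape: (24, 185, 1, 128)
Output shape: (24, 1, 185, 128)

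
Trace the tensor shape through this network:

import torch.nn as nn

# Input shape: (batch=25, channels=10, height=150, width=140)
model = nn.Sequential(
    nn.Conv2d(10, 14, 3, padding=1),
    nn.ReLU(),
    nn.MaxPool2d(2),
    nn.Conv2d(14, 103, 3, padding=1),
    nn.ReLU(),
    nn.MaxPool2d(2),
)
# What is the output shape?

Input shape: (25, 10, 150, 140)
  -> after first Conv2d: (25, 14, 150, 140)
  -> after first MaxPool2d: (25, 14, 75, 70)
  -> after second Conv2d: (25, 103, 75, 70)
Output shape: (25, 103, 37, 35)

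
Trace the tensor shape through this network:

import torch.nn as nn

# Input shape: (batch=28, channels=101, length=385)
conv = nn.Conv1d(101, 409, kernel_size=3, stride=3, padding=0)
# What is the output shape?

Input shape: (28, 101, 385)
Output shape: (28, 409, 128)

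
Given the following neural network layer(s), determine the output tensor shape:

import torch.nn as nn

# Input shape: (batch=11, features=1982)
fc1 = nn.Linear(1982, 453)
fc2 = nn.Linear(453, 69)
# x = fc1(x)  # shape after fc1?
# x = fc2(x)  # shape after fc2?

Input shape: (11, 1982)
  -> after fc1: (11, 453)
Output shape: (11, 69)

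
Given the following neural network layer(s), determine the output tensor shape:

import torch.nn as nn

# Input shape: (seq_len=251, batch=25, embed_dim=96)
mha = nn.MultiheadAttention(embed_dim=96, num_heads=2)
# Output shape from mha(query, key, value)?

Input shape: (251, 25, 96)
Output shape: (251, 25, 96)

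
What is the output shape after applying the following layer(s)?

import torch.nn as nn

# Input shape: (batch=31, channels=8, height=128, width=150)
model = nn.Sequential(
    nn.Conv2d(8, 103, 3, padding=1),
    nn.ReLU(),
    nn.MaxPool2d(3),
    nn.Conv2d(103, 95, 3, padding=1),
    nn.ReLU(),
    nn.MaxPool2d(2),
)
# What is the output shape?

Input shape: (31, 8, 128, 150)
  -> after first Conv2d: (31, 103, 128, 150)
  -> after first MaxPool2d: (31, 103, 42, 50)
  -> after second Conv2d: (31, 95, 42, 50)
Output shape: (31, 95, 21, 25)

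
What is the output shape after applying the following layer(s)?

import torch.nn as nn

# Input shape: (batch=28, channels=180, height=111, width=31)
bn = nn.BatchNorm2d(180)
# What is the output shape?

Input shape: (28, 180, 111, 31)
Output shape: (28, 180, 111, 31)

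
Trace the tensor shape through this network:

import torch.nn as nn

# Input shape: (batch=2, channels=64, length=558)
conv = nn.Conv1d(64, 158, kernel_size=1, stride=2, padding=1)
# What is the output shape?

Input shape: (2, 64, 558)
Output shape: (2, 158, 280)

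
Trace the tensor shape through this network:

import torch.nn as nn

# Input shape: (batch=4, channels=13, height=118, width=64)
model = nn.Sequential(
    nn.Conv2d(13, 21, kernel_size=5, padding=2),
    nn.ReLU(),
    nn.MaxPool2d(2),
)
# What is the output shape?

Input shape: (4, 13, 118, 64)
  -> after Conv2d: (4, 21, 118, 64)
  -> after ReLU: (4, 21, 118, 64)
Output shape: (4, 21, 59, 32)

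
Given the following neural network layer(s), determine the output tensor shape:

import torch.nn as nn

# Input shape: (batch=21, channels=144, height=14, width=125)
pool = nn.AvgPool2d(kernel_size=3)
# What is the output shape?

Input shape: (21, 144, 14, 125)
Output shape: (21, 144, 4, 41)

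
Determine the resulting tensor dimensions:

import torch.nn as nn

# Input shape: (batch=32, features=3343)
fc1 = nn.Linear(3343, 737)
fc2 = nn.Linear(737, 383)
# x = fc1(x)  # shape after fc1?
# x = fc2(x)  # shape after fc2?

Input shape: (32, 3343)
  -> after fc1: (32, 737)
Output shape: (32, 383)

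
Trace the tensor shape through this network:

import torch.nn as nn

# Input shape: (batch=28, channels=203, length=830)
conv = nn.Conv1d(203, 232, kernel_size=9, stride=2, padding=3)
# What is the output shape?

Input shape: (28, 203, 830)
Output shape: (28, 232, 414)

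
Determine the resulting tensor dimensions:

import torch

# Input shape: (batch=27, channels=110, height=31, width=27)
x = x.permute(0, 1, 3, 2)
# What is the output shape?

Input shape: (27, 110, 31, 27)
Output shape: (27, 110, 27, 31)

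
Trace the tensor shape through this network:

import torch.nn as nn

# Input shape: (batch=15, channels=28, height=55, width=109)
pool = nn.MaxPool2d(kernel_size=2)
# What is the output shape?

Input shape: (15, 28, 55, 109)
Output shape: (15, 28, 27, 54)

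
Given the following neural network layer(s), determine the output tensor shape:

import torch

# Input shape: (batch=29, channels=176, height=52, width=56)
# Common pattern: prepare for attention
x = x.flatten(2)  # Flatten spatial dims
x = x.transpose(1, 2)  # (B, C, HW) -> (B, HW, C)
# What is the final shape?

Input shape: (29, 176, 52, 56)
  -> after flatten(2): (29, 176, 2912)
Output shape: (29, 2912, 176)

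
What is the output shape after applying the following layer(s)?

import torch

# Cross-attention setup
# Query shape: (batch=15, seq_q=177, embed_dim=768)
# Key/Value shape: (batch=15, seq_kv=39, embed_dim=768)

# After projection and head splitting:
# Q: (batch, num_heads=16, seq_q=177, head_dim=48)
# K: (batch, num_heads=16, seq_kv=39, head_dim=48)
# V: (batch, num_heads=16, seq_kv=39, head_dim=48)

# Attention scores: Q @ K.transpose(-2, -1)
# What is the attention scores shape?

Input shape: (15, 177, 768)
Output shape: (15, 16, 177, 39)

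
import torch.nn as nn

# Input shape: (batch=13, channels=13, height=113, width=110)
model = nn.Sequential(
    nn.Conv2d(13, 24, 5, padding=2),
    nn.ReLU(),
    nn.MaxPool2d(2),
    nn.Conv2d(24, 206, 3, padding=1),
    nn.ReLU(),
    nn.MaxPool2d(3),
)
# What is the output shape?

Input shape: (13, 13, 113, 110)
  -> after first Conv2d: (13, 24, 113, 110)
  -> after first MaxPool2d: (13, 24, 56, 55)
  -> after second Conv2d: (13, 206, 56, 55)
Output shape: (13, 206, 18, 18)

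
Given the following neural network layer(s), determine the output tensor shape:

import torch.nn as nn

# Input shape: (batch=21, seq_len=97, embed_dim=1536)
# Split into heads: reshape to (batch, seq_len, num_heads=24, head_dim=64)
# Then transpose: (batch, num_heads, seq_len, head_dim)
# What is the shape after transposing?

Input shape: (21, 97, 1536)
  -> after reshape: (21, 97, 24, 64)
Output shape: (21, 24, 97, 64)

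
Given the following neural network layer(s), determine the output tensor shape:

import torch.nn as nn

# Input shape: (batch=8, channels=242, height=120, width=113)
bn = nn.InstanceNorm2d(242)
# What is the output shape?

Input shape: (8, 242, 120, 113)
Output shape: (8, 242, 120, 113)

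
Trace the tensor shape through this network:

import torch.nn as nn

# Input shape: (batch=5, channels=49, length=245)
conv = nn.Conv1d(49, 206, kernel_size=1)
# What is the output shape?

Input shape: (5, 49, 245)
Output shape: (5, 206, 245)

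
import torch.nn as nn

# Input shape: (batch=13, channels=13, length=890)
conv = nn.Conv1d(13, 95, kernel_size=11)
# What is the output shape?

Input shape: (13, 13, 890)
Output shape: (13, 95, 880)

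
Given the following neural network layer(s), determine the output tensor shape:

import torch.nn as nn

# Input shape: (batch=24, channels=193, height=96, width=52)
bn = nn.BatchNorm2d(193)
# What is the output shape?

Input shape: (24, 193, 96, 52)
Output shape: (24, 193, 96, 52)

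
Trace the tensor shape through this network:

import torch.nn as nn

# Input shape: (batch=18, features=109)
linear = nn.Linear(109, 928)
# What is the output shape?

Input shape: (18, 109)
Output shape: (18, 928)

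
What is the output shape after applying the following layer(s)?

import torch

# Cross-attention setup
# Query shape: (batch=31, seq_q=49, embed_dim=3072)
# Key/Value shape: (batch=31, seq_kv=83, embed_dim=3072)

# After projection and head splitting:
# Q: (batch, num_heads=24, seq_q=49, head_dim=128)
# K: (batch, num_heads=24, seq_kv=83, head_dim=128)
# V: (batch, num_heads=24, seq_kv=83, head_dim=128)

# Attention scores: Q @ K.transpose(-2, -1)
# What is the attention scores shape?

Input shape: (31, 49, 3072)
Output shape: (31, 24, 49, 83)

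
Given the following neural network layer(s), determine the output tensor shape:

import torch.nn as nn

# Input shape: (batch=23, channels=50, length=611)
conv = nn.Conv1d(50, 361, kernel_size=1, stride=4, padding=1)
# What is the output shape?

Input shape: (23, 50, 611)
Output shape: (23, 361, 154)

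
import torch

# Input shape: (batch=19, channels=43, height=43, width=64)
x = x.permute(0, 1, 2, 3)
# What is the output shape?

Input shape: (19, 43, 43, 64)
Output shape: (19, 43, 43, 64)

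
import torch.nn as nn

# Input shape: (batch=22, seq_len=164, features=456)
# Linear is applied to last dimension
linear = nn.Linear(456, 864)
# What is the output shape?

Input shape: (22, 164, 456)
Output shape: (22, 164, 864)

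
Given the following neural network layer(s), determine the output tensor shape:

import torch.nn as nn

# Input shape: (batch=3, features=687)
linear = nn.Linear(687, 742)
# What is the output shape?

Input shape: (3, 687)
Output shape: (3, 742)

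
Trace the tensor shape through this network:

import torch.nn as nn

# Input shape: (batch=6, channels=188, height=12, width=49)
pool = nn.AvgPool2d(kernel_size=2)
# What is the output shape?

Input shape: (6, 188, 12, 49)
Output shape: (6, 188, 6, 24)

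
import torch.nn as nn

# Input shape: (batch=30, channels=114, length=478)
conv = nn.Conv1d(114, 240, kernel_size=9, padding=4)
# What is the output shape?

Input shape: (30, 114, 478)
Output shape: (30, 240, 478)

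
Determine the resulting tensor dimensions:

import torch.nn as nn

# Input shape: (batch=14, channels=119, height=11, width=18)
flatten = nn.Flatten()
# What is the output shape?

Input shape: (14, 119, 11, 18)
Output shape: (14, 23562)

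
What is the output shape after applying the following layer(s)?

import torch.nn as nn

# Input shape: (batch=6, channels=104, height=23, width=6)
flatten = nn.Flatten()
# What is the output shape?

Input shape: (6, 104, 23, 6)
Output shape: (6, 14352)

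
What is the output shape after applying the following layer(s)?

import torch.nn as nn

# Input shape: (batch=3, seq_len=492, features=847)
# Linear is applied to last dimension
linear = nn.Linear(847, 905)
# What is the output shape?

Input shape: (3, 492, 847)
Output shape: (3, 492, 905)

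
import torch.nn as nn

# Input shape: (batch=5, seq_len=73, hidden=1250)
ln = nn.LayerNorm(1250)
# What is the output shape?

Input shape: (5, 73, 1250)
Output shape: (5, 73, 1250)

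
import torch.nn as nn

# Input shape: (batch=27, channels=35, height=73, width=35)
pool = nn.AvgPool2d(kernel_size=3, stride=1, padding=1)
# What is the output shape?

Input shape: (27, 35, 73, 35)
Output shape: (27, 35, 73, 35)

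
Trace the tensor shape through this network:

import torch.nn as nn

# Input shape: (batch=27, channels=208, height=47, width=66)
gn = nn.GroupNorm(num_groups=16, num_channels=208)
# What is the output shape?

Input shape: (27, 208, 47, 66)
Output shape: (27, 208, 47, 66)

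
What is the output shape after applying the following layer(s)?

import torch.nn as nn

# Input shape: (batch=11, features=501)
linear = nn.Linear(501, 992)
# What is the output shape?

Input shape: (11, 501)
Output shape: (11, 992)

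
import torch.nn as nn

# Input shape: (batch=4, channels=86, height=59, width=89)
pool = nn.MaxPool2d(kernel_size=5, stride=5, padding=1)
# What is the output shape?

Input shape: (4, 86, 59, 89)
Output shape: (4, 86, 12, 18)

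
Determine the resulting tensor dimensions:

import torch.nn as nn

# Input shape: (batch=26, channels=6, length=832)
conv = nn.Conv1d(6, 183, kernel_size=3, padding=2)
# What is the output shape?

Input shape: (26, 6, 832)
Output shape: (26, 183, 834)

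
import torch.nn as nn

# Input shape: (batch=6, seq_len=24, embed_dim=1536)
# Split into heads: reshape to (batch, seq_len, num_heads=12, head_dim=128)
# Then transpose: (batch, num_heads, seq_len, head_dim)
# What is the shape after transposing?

Input shape: (6, 24, 1536)
  -> after reshape: (6, 24, 12, 128)
Output shape: (6, 12, 24, 128)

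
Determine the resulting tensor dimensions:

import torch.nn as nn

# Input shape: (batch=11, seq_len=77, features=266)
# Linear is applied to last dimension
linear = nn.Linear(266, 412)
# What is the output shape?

Input shape: (11, 77, 266)
Output shape: (11, 77, 412)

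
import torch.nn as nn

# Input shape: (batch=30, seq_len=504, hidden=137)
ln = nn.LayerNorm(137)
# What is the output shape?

Input shape: (30, 504, 137)
Output shape: (30, 504, 137)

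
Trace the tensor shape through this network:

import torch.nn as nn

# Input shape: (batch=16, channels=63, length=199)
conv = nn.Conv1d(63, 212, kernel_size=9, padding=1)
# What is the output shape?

Input shape: (16, 63, 199)
Output shape: (16, 212, 193)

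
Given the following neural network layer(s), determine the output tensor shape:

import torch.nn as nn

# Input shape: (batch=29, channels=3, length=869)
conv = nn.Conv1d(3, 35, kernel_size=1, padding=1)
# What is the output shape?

Input shape: (29, 3, 869)
Output shape: (29, 35, 871)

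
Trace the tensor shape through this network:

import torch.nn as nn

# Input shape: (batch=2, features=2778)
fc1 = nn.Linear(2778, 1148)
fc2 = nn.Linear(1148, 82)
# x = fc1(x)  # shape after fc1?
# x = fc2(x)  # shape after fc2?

Input shape: (2, 2778)
  -> after fc1: (2, 1148)
Output shape: (2, 82)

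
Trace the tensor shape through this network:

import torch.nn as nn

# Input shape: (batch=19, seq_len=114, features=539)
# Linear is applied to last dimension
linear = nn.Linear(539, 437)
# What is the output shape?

Input shape: (19, 114, 539)
Output shape: (19, 114, 437)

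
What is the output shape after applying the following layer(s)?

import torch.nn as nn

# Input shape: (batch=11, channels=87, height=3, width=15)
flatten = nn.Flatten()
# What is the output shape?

Input shape: (11, 87, 3, 15)
Output shape: (11, 3915)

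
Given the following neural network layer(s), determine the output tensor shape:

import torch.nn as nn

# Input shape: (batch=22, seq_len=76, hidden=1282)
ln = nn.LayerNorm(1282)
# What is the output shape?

Input shape: (22, 76, 1282)
Output shape: (22, 76, 1282)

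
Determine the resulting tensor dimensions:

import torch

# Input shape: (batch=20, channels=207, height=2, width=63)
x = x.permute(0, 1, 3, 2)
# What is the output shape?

Input shape: (20, 207, 2, 63)
Output shape: (20, 207, 63, 2)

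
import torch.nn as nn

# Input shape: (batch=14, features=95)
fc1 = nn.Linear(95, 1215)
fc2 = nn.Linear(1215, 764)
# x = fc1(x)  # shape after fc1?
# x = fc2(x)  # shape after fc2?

Input shape: (14, 95)
  -> after fc1: (14, 1215)
Output shape: (14, 764)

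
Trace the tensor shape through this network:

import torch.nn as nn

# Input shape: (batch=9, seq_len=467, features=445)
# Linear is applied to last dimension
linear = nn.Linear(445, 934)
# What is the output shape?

Input shape: (9, 467, 445)
Output shape: (9, 467, 934)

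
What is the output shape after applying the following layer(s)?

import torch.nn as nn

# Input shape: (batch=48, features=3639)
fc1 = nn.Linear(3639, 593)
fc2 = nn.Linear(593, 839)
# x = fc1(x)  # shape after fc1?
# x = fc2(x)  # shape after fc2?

Input shape: (48, 3639)
  -> after fc1: (48, 593)
Output shape: (48, 839)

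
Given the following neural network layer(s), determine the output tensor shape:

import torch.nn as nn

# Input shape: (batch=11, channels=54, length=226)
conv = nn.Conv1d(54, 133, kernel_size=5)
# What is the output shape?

Input shape: (11, 54, 226)
Output shape: (11, 133, 222)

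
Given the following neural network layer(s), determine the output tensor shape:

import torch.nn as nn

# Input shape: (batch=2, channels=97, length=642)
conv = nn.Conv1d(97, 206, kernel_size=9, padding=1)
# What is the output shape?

Input shape: (2, 97, 642)
Output shape: (2, 206, 636)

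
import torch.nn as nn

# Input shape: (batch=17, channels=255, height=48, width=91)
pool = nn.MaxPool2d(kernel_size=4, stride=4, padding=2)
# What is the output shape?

Input shape: (17, 255, 48, 91)
Output shape: (17, 255, 13, 23)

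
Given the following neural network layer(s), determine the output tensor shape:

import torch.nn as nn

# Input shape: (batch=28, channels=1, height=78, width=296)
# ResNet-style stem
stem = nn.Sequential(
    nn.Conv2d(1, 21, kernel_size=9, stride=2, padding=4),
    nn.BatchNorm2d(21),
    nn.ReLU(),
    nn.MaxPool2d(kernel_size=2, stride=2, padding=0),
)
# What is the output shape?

Input shape: (28, 1, 78, 296)
  -> after Conv2d 9x9 stride=2: (28, 21, 39, 148)
Output shape: (28, 21, 19, 74)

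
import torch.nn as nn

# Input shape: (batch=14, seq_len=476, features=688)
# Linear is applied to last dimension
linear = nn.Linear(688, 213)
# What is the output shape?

Input shape: (14, 476, 688)
Output shape: (14, 476, 213)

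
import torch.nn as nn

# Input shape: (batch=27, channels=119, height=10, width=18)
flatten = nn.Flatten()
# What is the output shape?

Input shape: (27, 119, 10, 18)
Output shape: (27, 21420)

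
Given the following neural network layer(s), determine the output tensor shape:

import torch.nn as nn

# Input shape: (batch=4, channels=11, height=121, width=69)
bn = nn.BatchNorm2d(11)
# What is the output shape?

Input shape: (4, 11, 121, 69)
Output shape: (4, 11, 121, 69)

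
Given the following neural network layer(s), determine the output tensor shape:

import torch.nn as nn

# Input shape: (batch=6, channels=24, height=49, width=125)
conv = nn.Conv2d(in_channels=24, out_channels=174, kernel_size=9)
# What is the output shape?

Input shape: (6, 24, 49, 125)
Output shape: (6, 174, 41, 117)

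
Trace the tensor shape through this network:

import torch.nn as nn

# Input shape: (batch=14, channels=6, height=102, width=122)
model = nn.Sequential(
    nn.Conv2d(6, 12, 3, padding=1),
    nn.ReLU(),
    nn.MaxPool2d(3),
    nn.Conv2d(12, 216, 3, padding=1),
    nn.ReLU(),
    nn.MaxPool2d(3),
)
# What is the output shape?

Input shape: (14, 6, 102, 122)
  -> after first Conv2d: (14, 12, 102, 122)
  -> after first MaxPool2d: (14, 12, 34, 40)
  -> after second Conv2d: (14, 216, 34, 40)
Output shape: (14, 216, 11, 13)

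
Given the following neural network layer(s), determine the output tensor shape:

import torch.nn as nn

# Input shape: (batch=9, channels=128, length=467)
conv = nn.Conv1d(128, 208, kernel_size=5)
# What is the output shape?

Input shape: (9, 128, 467)
Output shape: (9, 208, 463)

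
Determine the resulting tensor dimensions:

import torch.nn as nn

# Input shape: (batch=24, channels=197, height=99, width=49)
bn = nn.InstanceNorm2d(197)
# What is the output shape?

Input shape: (24, 197, 99, 49)
Output shape: (24, 197, 99, 49)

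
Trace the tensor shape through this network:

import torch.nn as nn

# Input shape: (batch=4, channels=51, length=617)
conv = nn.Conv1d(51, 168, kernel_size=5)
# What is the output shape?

Input shape: (4, 51, 617)
Output shape: (4, 168, 613)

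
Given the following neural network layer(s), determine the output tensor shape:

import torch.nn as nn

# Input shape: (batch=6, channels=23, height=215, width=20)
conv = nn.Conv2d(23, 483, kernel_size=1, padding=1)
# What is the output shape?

Input shape: (6, 23, 215, 20)
Output shape: (6, 483, 217, 22)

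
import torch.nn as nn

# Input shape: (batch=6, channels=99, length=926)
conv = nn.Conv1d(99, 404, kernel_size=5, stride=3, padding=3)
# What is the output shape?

Input shape: (6, 99, 926)
Output shape: (6, 404, 310)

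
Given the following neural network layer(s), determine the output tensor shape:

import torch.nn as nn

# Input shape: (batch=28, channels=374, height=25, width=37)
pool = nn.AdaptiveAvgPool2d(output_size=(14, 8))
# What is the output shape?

Input shape: (28, 374, 25, 37)
Output shape: (28, 374, 14, 8)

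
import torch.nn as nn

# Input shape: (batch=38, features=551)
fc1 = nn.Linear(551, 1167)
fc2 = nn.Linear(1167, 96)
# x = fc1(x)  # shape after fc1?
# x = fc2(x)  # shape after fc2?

Input shape: (38, 551)
  -> after fc1: (38, 1167)
Output shape: (38, 96)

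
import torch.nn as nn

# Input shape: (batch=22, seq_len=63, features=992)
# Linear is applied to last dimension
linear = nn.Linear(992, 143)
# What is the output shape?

Input shape: (22, 63, 992)
Output shape: (22, 63, 143)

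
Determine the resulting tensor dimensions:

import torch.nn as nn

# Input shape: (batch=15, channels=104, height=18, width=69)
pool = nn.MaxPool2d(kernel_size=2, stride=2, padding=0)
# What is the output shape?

Input shape: (15, 104, 18, 69)
Output shape: (15, 104, 9, 34)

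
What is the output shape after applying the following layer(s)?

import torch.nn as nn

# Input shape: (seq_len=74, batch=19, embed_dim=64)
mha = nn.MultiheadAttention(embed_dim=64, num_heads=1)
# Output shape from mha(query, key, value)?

Input shape: (74, 19, 64)
Output shape: (74, 19, 64)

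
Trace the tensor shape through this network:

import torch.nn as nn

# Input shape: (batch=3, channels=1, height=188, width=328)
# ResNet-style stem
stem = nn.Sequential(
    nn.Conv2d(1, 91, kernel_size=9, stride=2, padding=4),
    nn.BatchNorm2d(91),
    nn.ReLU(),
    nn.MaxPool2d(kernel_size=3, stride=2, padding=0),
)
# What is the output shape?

Input shape: (3, 1, 188, 328)
  -> after Conv2d 9x9 stride=2: (3, 91, 94, 164)
Output shape: (3, 91, 46, 81)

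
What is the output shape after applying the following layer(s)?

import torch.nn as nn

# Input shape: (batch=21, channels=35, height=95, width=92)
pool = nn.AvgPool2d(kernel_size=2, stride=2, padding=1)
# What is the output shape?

Input shape: (21, 35, 95, 92)
Output shape: (21, 35, 48, 47)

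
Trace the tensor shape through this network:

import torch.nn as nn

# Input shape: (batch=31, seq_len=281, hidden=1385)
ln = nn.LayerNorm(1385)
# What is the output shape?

Input shape: (31, 281, 1385)
Output shape: (31, 281, 1385)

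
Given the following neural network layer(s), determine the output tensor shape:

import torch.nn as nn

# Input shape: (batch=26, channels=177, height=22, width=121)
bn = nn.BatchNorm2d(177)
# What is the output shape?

Input shape: (26, 177, 22, 121)
Output shape: (26, 177, 22, 121)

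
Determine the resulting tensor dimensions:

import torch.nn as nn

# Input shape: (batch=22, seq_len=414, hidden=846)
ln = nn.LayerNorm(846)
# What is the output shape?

Input shape: (22, 414, 846)
Output shape: (22, 414, 846)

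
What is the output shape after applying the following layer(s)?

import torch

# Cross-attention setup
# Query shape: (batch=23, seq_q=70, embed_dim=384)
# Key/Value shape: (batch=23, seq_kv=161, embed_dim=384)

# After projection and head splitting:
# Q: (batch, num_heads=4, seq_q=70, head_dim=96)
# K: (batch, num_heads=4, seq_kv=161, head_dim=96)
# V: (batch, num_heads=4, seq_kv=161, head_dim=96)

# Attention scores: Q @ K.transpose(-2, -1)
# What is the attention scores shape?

Input shape: (23, 70, 384)
Output shape: (23, 4, 70, 161)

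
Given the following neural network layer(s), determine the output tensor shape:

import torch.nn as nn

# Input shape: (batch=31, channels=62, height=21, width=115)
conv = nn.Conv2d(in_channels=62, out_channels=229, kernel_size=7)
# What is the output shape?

Input shape: (31, 62, 21, 115)
Output shape: (31, 229, 15, 109)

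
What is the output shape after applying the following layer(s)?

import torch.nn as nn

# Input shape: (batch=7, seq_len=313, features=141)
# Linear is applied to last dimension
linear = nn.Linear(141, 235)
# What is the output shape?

Input shape: (7, 313, 141)
Output shape: (7, 313, 235)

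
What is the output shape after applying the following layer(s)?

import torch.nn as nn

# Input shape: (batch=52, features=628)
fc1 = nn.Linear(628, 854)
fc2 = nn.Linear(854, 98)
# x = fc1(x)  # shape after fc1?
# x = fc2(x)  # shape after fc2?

Input shape: (52, 628)
  -> after fc1: (52, 854)
Output shape: (52, 98)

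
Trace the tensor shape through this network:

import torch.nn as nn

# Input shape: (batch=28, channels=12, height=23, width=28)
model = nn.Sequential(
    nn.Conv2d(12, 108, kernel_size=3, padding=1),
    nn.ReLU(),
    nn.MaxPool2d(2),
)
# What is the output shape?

Input shape: (28, 12, 23, 28)
  -> after Conv2d: (28, 108, 23, 28)
  -> after ReLU: (28, 108, 23, 28)
Output shape: (28, 108, 11, 14)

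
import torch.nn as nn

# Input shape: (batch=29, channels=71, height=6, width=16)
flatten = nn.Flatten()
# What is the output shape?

Input shape: (29, 71, 6, 16)
Output shape: (29, 6816)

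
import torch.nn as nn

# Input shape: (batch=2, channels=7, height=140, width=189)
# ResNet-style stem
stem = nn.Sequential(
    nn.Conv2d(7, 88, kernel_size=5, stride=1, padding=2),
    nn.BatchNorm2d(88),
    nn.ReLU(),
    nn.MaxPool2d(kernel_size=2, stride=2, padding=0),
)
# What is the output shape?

Input shape: (2, 7, 140, 189)
  -> after Conv2d 5x5 stride=1: (2, 88, 140, 189)
Output shape: (2, 88, 70, 94)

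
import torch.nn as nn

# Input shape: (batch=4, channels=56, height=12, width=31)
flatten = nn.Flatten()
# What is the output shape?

Input shape: (4, 56, 12, 31)
Output shape: (4, 20832)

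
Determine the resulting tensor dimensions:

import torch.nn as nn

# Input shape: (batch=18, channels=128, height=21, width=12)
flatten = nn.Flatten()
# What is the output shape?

Input shape: (18, 128, 21, 12)
Output shape: (18, 32256)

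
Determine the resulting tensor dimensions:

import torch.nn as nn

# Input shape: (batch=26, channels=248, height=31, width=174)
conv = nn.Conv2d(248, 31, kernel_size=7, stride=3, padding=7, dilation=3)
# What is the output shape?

Input shape: (26, 248, 31, 174)
Output shape: (26, 31, 9, 57)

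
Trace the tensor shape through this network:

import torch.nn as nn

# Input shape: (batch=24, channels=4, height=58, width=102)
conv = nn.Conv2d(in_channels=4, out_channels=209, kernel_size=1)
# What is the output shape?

Input shape: (24, 4, 58, 102)
Output shape: (24, 209, 58, 102)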